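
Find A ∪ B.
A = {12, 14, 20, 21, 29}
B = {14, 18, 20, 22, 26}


A ∪ B = all elements in A or B (or both)
A = {12, 14, 20, 21, 29}
B = {14, 18, 20, 22, 26}
A ∪ B = {12, 14, 18, 20, 21, 22, 26, 29}

A ∪ B = {12, 14, 18, 20, 21, 22, 26, 29}


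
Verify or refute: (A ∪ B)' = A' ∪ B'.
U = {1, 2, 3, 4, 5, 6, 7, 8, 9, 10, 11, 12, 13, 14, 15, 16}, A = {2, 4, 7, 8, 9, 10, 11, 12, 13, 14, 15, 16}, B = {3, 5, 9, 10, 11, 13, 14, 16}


LHS: A ∪ B = {2, 3, 4, 5, 7, 8, 9, 10, 11, 12, 13, 14, 15, 16}
(A ∪ B)' = U \ (A ∪ B) = {1, 6}
A' = {1, 3, 5, 6}, B' = {1, 2, 4, 6, 7, 8, 12, 15}
Claimed RHS: A' ∪ B' = {1, 2, 3, 4, 5, 6, 7, 8, 12, 15}
Identity is INVALID: LHS = {1, 6} but the RHS claimed here equals {1, 2, 3, 4, 5, 6, 7, 8, 12, 15}. The correct form is (A ∪ B)' = A' ∩ B'.

Identity is invalid: (A ∪ B)' = {1, 6} but A' ∪ B' = {1, 2, 3, 4, 5, 6, 7, 8, 12, 15}. The correct De Morgan law is (A ∪ B)' = A' ∩ B'.


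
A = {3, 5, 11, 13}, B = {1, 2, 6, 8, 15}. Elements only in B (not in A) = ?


A = {3, 5, 11, 13}
B = {1, 2, 6, 8, 15}
Region: only in B (not in A)
Elements: {1, 2, 6, 8, 15}

Elements only in B (not in A): {1, 2, 6, 8, 15}


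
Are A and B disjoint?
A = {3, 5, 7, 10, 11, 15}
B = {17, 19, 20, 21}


Disjoint means A ∩ B = ∅.
A ∩ B = ∅
A ∩ B = ∅, so A and B are disjoint.

Yes, A and B are disjoint


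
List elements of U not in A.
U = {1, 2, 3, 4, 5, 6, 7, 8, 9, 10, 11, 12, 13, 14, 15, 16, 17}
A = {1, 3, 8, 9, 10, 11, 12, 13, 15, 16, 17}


Aᶜ = U \ A = elements in U but not in A
U = {1, 2, 3, 4, 5, 6, 7, 8, 9, 10, 11, 12, 13, 14, 15, 16, 17}
A = {1, 3, 8, 9, 10, 11, 12, 13, 15, 16, 17}
Aᶜ = {2, 4, 5, 6, 7, 14}

Aᶜ = {2, 4, 5, 6, 7, 14}


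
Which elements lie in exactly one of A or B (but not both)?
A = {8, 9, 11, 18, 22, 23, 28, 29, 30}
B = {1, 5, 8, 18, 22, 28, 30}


A △ B = (A \ B) ∪ (B \ A) = elements in exactly one of A or B
A \ B = {9, 11, 23, 29}
B \ A = {1, 5}
A △ B = {1, 5, 9, 11, 23, 29}

A △ B = {1, 5, 9, 11, 23, 29}


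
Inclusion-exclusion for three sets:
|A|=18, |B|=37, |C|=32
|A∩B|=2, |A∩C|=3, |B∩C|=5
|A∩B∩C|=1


|A∪B∪C| = |A|+|B|+|C| - |A∩B|-|A∩C|-|B∩C| + |A∩B∩C|
= 18+37+32 - 2-3-5 + 1
= 87 - 10 + 1
= 78

|A ∪ B ∪ C| = 78


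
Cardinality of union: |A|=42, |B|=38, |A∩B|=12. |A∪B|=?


|A ∪ B| = |A| + |B| - |A ∩ B|
= 42 + 38 - 12
= 68

|A ∪ B| = 68


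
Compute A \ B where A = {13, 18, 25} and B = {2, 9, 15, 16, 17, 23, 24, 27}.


A \ B = elements in A but not in B
A = {13, 18, 25}
B = {2, 9, 15, 16, 17, 23, 24, 27}
Remove from A any elements in B
A \ B = {13, 18, 25}

A \ B = {13, 18, 25}


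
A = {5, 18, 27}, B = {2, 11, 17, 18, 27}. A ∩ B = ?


A ∩ B = elements in both A and B
A = {5, 18, 27}
B = {2, 11, 17, 18, 27}
A ∩ B = {18, 27}

A ∩ B = {18, 27}


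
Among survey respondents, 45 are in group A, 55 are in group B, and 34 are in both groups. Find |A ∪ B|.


|A ∪ B| = |A| + |B| - |A ∩ B|
= 45 + 55 - 34
= 66

|A ∪ B| = 66


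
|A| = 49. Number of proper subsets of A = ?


Total subsets = 2^n = 2^49 = 562949953421312
Proper subsets exclude the set itself: 2^n - 1
= 562949953421312 - 1
= 562949953421311

Number of proper subsets = 562949953421311


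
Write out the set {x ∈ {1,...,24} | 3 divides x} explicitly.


Checking each candidate:
Condition: multiples of 3 in {1,...,24}
Result = {3, 6, 9, 12, 15, 18, 21, 24}

{3, 6, 9, 12, 15, 18, 21, 24}


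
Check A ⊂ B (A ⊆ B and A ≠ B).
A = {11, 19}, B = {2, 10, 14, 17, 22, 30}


A ⊂ B requires: A ⊆ B AND A ≠ B.
A ⊆ B? No
A ⊄ B, so A is not a proper subset.

No, A is not a proper subset of B


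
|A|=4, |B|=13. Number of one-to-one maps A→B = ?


An injection sends each of |A| = 4 inputs to a distinct output in B.
# injections = |B|·(|B|-1)·…·(|B|-|A|+1) = 13! / (13 - 4)!
= 13 × 12 × 11 × 10
= 17160

Number of injections = 17160


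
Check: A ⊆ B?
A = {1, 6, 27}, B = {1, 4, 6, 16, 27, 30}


A ⊆ B means every element of A is in B.
All elements of A are in B.
So A ⊆ B.

Yes, A ⊆ B


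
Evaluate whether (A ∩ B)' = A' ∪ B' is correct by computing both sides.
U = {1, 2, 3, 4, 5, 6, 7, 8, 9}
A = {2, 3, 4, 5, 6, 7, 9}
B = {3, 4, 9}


LHS: A ∩ B = {3, 4, 9}
(A ∩ B)' = U \ (A ∩ B) = {1, 2, 5, 6, 7, 8}
A' = {1, 8}, B' = {1, 2, 5, 6, 7, 8}
Claimed RHS: A' ∪ B' = {1, 2, 5, 6, 7, 8}
Identity is VALID: LHS = RHS = {1, 2, 5, 6, 7, 8} ✓

Identity is valid. (A ∩ B)' = A' ∪ B' = {1, 2, 5, 6, 7, 8}


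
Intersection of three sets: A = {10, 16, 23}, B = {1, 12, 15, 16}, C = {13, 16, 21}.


A ∩ B = {16}
(A ∩ B) ∩ C = {16}

A ∩ B ∩ C = {16}


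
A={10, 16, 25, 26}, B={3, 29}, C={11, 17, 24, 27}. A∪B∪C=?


A ∪ B = {3, 10, 16, 25, 26, 29}
(A ∪ B) ∪ C = {3, 10, 11, 16, 17, 24, 25, 26, 27, 29}

A ∪ B ∪ C = {3, 10, 11, 16, 17, 24, 25, 26, 27, 29}


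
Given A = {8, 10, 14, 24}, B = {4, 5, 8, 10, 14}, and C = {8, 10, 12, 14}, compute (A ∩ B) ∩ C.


A ∩ B = {8, 10, 14}
(A ∩ B) ∩ C = {8, 10, 14}

A ∩ B ∩ C = {8, 10, 14}


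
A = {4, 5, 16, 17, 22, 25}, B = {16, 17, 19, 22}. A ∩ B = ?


A ∩ B = elements in both A and B
A = {4, 5, 16, 17, 22, 25}
B = {16, 17, 19, 22}
A ∩ B = {16, 17, 22}

A ∩ B = {16, 17, 22}


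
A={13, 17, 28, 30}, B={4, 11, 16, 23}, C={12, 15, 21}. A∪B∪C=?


A ∪ B = {4, 11, 13, 16, 17, 23, 28, 30}
(A ∪ B) ∪ C = {4, 11, 12, 13, 15, 16, 17, 21, 23, 28, 30}

A ∪ B ∪ C = {4, 11, 12, 13, 15, 16, 17, 21, 23, 28, 30}


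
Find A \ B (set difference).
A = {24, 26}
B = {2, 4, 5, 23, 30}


A \ B = elements in A but not in B
A = {24, 26}
B = {2, 4, 5, 23, 30}
Remove from A any elements in B
A \ B = {24, 26}

A \ B = {24, 26}


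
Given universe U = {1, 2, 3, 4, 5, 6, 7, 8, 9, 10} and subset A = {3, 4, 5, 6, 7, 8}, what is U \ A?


Aᶜ = U \ A = elements in U but not in A
U = {1, 2, 3, 4, 5, 6, 7, 8, 9, 10}
A = {3, 4, 5, 6, 7, 8}
Aᶜ = {1, 2, 9, 10}

Aᶜ = {1, 2, 9, 10}


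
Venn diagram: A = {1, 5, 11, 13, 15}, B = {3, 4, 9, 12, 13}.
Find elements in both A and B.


A = {1, 5, 11, 13, 15}
B = {3, 4, 9, 12, 13}
Region: in both A and B
Elements: {13}

Elements in both A and B: {13}


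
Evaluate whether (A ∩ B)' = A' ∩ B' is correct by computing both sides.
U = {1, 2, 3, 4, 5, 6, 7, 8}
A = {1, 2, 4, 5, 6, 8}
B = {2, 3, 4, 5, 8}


LHS: A ∩ B = {2, 4, 5, 8}
(A ∩ B)' = U \ (A ∩ B) = {1, 3, 6, 7}
A' = {3, 7}, B' = {1, 6, 7}
Claimed RHS: A' ∩ B' = {7}
Identity is INVALID: LHS = {1, 3, 6, 7} but the RHS claimed here equals {7}. The correct form is (A ∩ B)' = A' ∪ B'.

Identity is invalid: (A ∩ B)' = {1, 3, 6, 7} but A' ∩ B' = {7}. The correct De Morgan law is (A ∩ B)' = A' ∪ B'.


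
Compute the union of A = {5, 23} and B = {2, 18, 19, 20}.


A ∪ B = all elements in A or B (or both)
A = {5, 23}
B = {2, 18, 19, 20}
A ∪ B = {2, 5, 18, 19, 20, 23}

A ∪ B = {2, 5, 18, 19, 20, 23}


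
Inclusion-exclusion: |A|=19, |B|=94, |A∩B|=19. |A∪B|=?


|A ∪ B| = |A| + |B| - |A ∩ B|
= 19 + 94 - 19
= 94

|A ∪ B| = 94


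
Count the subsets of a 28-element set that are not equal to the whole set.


Total subsets = 2^n = 2^28 = 268435456
Proper subsets exclude the set itself: 2^n - 1
= 268435456 - 1
= 268435455

Number of proper subsets = 268435455


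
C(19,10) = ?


C(n,k) = n! / (k!(n-k)!)
C(19,10) = 19! / (10!9!)
= 92378

C(19,10) = 92378


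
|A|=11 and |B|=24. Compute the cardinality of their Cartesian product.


|A × B| = |A| × |B|
= 11 × 24
= 264

|A × B| = 264


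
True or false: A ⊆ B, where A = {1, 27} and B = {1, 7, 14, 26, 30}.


A ⊆ B means every element of A is in B.
Elements in A not in B: {27}
So A ⊄ B.

No, A ⊄ B


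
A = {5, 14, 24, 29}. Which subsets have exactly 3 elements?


|A| = 4, so A has C(4,3) = 4 subsets of size 3.
Enumerate by choosing 3 elements from A at a time:
{5, 14, 24}, {5, 14, 29}, {5, 24, 29}, {14, 24, 29}

3-element subsets (4 total): {5, 14, 24}, {5, 14, 29}, {5, 24, 29}, {14, 24, 29}


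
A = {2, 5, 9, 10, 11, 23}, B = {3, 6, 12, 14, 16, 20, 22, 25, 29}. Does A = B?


Two sets are equal iff they have exactly the same elements.
A = {2, 5, 9, 10, 11, 23}
B = {3, 6, 12, 14, 16, 20, 22, 25, 29}
Differences: {2, 3, 5, 6, 9, 10, 11, 12, 14, 16, 20, 22, 23, 25, 29}
A ≠ B

No, A ≠ B


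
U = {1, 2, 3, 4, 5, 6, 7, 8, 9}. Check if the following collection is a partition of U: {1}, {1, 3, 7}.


A partition requires: (1) non-empty parts, (2) pairwise disjoint, (3) union = U
Parts: {1}, {1, 3, 7}
Union of parts: {1, 3, 7}
U = {1, 2, 3, 4, 5, 6, 7, 8, 9}
All non-empty? True
Pairwise disjoint? False
Covers U? False

No, not a valid partition


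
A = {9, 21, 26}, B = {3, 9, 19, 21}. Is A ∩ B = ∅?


Disjoint means A ∩ B = ∅.
A ∩ B = {9, 21}
A ∩ B ≠ ∅, so A and B are NOT disjoint.

No, A and B are not disjoint (A ∩ B = {9, 21})


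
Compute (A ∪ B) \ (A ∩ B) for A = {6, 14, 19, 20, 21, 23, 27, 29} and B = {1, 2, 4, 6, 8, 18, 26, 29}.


A △ B = (A \ B) ∪ (B \ A) = elements in exactly one of A or B
A \ B = {14, 19, 20, 21, 23, 27}
B \ A = {1, 2, 4, 8, 18, 26}
A △ B = {1, 2, 4, 8, 14, 18, 19, 20, 21, 23, 26, 27}

A △ B = {1, 2, 4, 8, 14, 18, 19, 20, 21, 23, 26, 27}


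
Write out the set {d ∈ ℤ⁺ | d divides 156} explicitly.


Checking each candidate:
Condition: positive divisors of 156
Result = {1, 2, 3, 4, 6, 12, 13, 26, 39, 52, 78, 156}

{1, 2, 3, 4, 6, 12, 13, 26, 39, 52, 78, 156}


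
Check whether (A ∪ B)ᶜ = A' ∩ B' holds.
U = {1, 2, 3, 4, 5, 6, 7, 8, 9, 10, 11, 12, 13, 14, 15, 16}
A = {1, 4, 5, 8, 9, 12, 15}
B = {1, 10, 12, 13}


LHS: A ∪ B = {1, 4, 5, 8, 9, 10, 12, 13, 15}
(A ∪ B)' = U \ (A ∪ B) = {2, 3, 6, 7, 11, 14, 16}
A' = {2, 3, 6, 7, 10, 11, 13, 14, 16}, B' = {2, 3, 4, 5, 6, 7, 8, 9, 11, 14, 15, 16}
Claimed RHS: A' ∩ B' = {2, 3, 6, 7, 11, 14, 16}
Identity is VALID: LHS = RHS = {2, 3, 6, 7, 11, 14, 16} ✓

Identity is valid. (A ∪ B)' = A' ∩ B' = {2, 3, 6, 7, 11, 14, 16}


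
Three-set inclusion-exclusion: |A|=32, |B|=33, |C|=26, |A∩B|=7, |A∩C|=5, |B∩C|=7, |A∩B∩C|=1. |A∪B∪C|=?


|A∪B∪C| = |A|+|B|+|C| - |A∩B|-|A∩C|-|B∩C| + |A∩B∩C|
= 32+33+26 - 7-5-7 + 1
= 91 - 19 + 1
= 73

|A ∪ B ∪ C| = 73


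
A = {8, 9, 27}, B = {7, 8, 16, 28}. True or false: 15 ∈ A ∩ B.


A = {8, 9, 27}, B = {7, 8, 16, 28}
A ∩ B = elements in both A and B
A ∩ B = {8}
Checking if 15 ∈ A ∩ B
15 is not in A ∩ B → False

15 ∉ A ∩ B


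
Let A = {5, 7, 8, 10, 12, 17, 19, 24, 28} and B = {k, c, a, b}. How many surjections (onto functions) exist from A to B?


n = |A| = 9, k = |B| = 4. Surjections via inclusion-exclusion:
S(n,k) = Σ(-1)^i × C(k,i) × (k-i)^n, i=0 to k
i=0: (-1)^0×C(4,0)×4^9 = 262144
i=1: (-1)^1×C(4,1)×3^9 = -78732
i=2: (-1)^2×C(4,2)×2^9 = 3072
i=3: (-1)^3×C(4,3)×1^9 = -4
i=4: (-1)^4×C(4,4)×0^9 = 0
Total = 186480

Number of surjections = 186480


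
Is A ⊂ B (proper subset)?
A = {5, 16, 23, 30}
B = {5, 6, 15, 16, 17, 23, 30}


A ⊂ B requires: A ⊆ B AND A ≠ B.
A ⊆ B? Yes
A = B? No
A ⊂ B: Yes (A is a proper subset of B)

Yes, A ⊂ B


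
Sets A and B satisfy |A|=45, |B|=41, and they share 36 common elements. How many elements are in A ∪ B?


|A ∪ B| = |A| + |B| - |A ∩ B|
= 45 + 41 - 36
= 50

|A ∪ B| = 50


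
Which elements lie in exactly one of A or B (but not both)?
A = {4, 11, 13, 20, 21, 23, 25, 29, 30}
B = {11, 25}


A △ B = (A \ B) ∪ (B \ A) = elements in exactly one of A or B
A \ B = {4, 13, 20, 21, 23, 29, 30}
B \ A = ∅
A △ B = {4, 13, 20, 21, 23, 29, 30}

A △ B = {4, 13, 20, 21, 23, 29, 30}


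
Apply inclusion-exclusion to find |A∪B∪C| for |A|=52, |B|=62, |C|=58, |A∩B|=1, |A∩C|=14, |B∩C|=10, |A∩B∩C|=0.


|A∪B∪C| = |A|+|B|+|C| - |A∩B|-|A∩C|-|B∩C| + |A∩B∩C|
= 52+62+58 - 1-14-10 + 0
= 172 - 25 + 0
= 147

|A ∪ B ∪ C| = 147


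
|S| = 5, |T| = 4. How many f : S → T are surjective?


n = |S| = 5, k = |T| = 4. Surjections via inclusion-exclusion:
S(n,k) = Σ(-1)^i × C(k,i) × (k-i)^n, i=0 to k
i=0: (-1)^0×C(4,0)×4^5 = 1024
i=1: (-1)^1×C(4,1)×3^5 = -972
i=2: (-1)^2×C(4,2)×2^5 = 192
i=3: (-1)^3×C(4,3)×1^5 = -4
i=4: (-1)^4×C(4,4)×0^5 = 0
Total = 240

Number of surjections = 240


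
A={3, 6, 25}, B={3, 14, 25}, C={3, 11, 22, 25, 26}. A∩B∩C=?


A ∩ B = {3, 25}
(A ∩ B) ∩ C = {3, 25}

A ∩ B ∩ C = {3, 25}


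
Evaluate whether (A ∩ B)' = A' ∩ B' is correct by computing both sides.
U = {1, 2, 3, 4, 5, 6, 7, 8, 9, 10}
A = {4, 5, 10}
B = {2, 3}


LHS: A ∩ B = ∅
(A ∩ B)' = U \ (A ∩ B) = {1, 2, 3, 4, 5, 6, 7, 8, 9, 10}
A' = {1, 2, 3, 6, 7, 8, 9}, B' = {1, 4, 5, 6, 7, 8, 9, 10}
Claimed RHS: A' ∩ B' = {1, 6, 7, 8, 9}
Identity is INVALID: LHS = {1, 2, 3, 4, 5, 6, 7, 8, 9, 10} but the RHS claimed here equals {1, 6, 7, 8, 9}. The correct form is (A ∩ B)' = A' ∪ B'.

Identity is invalid: (A ∩ B)' = {1, 2, 3, 4, 5, 6, 7, 8, 9, 10} but A' ∩ B' = {1, 6, 7, 8, 9}. The correct De Morgan law is (A ∩ B)' = A' ∪ B'.


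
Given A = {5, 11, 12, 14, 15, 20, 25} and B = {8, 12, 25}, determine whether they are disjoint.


Disjoint means A ∩ B = ∅.
A ∩ B = {12, 25}
A ∩ B ≠ ∅, so A and B are NOT disjoint.

No, A and B are not disjoint (A ∩ B = {12, 25})


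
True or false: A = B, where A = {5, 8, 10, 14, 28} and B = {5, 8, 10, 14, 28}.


Two sets are equal iff they have exactly the same elements.
A = {5, 8, 10, 14, 28}
B = {5, 8, 10, 14, 28}
Same elements → A = B

Yes, A = B


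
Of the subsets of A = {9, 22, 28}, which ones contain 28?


A subset of A contains 28 iff the remaining 2 elements form any subset of A \ {28}.
Count: 2^(n-1) = 2^2 = 4
Subsets containing 28: {28}, {9, 28}, {22, 28}, {9, 22, 28}

Subsets containing 28 (4 total): {28}, {9, 28}, {22, 28}, {9, 22, 28}


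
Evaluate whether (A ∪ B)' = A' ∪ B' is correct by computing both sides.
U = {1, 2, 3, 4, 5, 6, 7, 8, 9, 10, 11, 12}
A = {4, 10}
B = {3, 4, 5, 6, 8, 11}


LHS: A ∪ B = {3, 4, 5, 6, 8, 10, 11}
(A ∪ B)' = U \ (A ∪ B) = {1, 2, 7, 9, 12}
A' = {1, 2, 3, 5, 6, 7, 8, 9, 11, 12}, B' = {1, 2, 7, 9, 10, 12}
Claimed RHS: A' ∪ B' = {1, 2, 3, 5, 6, 7, 8, 9, 10, 11, 12}
Identity is INVALID: LHS = {1, 2, 7, 9, 12} but the RHS claimed here equals {1, 2, 3, 5, 6, 7, 8, 9, 10, 11, 12}. The correct form is (A ∪ B)' = A' ∩ B'.

Identity is invalid: (A ∪ B)' = {1, 2, 7, 9, 12} but A' ∪ B' = {1, 2, 3, 5, 6, 7, 8, 9, 10, 11, 12}. The correct De Morgan law is (A ∪ B)' = A' ∩ B'.


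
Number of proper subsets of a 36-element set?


Total subsets = 2^n = 2^36 = 68719476736
Proper subsets exclude the set itself: 2^n - 1
= 68719476736 - 1
= 68719476735

Number of proper subsets = 68719476735


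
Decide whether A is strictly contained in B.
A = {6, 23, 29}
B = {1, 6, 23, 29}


A ⊂ B requires: A ⊆ B AND A ≠ B.
A ⊆ B? Yes
A = B? No
A ⊂ B: Yes (A is a proper subset of B)

Yes, A ⊂ B


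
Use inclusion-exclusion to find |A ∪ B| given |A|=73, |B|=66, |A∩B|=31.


|A ∪ B| = |A| + |B| - |A ∩ B|
= 73 + 66 - 31
= 108

|A ∪ B| = 108


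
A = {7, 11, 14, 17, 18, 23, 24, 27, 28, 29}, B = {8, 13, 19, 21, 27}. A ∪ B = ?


A ∪ B = all elements in A or B (or both)
A = {7, 11, 14, 17, 18, 23, 24, 27, 28, 29}
B = {8, 13, 19, 21, 27}
A ∪ B = {7, 8, 11, 13, 14, 17, 18, 19, 21, 23, 24, 27, 28, 29}

A ∪ B = {7, 8, 11, 13, 14, 17, 18, 19, 21, 23, 24, 27, 28, 29}


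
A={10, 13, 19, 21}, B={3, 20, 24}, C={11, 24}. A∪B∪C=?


A ∪ B = {3, 10, 13, 19, 20, 21, 24}
(A ∪ B) ∪ C = {3, 10, 11, 13, 19, 20, 21, 24}

A ∪ B ∪ C = {3, 10, 11, 13, 19, 20, 21, 24}


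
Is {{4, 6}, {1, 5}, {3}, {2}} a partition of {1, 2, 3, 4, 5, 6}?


A partition requires: (1) non-empty parts, (2) pairwise disjoint, (3) union = U
Parts: {4, 6}, {1, 5}, {3}, {2}
Union of parts: {1, 2, 3, 4, 5, 6}
U = {1, 2, 3, 4, 5, 6}
All non-empty? True
Pairwise disjoint? True
Covers U? True

Yes, valid partition


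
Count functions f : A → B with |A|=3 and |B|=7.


Each of |A| = 3 inputs maps to any of |B| = 7 outputs.
# functions = |B|^|A| = 7^3
= 343

Number of functions = 343


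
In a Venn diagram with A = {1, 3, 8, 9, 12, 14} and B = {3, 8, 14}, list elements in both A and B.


A = {1, 3, 8, 9, 12, 14}
B = {3, 8, 14}
Region: in both A and B
Elements: {3, 8, 14}

Elements in both A and B: {3, 8, 14}


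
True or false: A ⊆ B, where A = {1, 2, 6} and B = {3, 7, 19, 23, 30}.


A ⊆ B means every element of A is in B.
Elements in A not in B: {1, 2, 6}
So A ⊄ B.

No, A ⊄ B


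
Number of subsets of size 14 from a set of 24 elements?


C(n,k) = n! / (k!(n-k)!)
C(24,14) = 24! / (14!10!)
= 1961256

C(24,14) = 1961256


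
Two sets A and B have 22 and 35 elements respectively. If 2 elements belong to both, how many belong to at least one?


|A ∪ B| = |A| + |B| - |A ∩ B|
= 22 + 35 - 2
= 55

|A ∪ B| = 55


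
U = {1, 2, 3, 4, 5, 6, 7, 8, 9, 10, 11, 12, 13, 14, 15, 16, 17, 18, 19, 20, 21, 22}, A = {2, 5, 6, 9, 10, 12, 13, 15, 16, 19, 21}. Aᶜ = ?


Aᶜ = U \ A = elements in U but not in A
U = {1, 2, 3, 4, 5, 6, 7, 8, 9, 10, 11, 12, 13, 14, 15, 16, 17, 18, 19, 20, 21, 22}
A = {2, 5, 6, 9, 10, 12, 13, 15, 16, 19, 21}
Aᶜ = {1, 3, 4, 7, 8, 11, 14, 17, 18, 20, 22}

Aᶜ = {1, 3, 4, 7, 8, 11, 14, 17, 18, 20, 22}


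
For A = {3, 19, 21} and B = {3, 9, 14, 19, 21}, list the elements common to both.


A ∩ B = elements in both A and B
A = {3, 19, 21}
B = {3, 9, 14, 19, 21}
A ∩ B = {3, 19, 21}

A ∩ B = {3, 19, 21}


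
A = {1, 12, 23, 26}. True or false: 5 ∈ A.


A = {1, 12, 23, 26}
Checking if 5 is in A
5 is not in A → False

5 ∉ A


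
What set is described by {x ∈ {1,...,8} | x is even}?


Checking each candidate:
Condition: even numbers in {1,...,8}
Result = {2, 4, 6, 8}

{2, 4, 6, 8}


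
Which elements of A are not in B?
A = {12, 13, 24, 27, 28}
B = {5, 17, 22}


A \ B = elements in A but not in B
A = {12, 13, 24, 27, 28}
B = {5, 17, 22}
Remove from A any elements in B
A \ B = {12, 13, 24, 27, 28}

A \ B = {12, 13, 24, 27, 28}


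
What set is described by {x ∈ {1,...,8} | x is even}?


Checking each candidate:
Condition: even numbers in {1,...,8}
Result = {2, 4, 6, 8}

{2, 4, 6, 8}


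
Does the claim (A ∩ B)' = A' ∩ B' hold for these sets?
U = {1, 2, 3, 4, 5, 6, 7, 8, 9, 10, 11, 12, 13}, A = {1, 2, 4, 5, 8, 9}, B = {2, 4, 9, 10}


LHS: A ∩ B = {2, 4, 9}
(A ∩ B)' = U \ (A ∩ B) = {1, 3, 5, 6, 7, 8, 10, 11, 12, 13}
A' = {3, 6, 7, 10, 11, 12, 13}, B' = {1, 3, 5, 6, 7, 8, 11, 12, 13}
Claimed RHS: A' ∩ B' = {3, 6, 7, 11, 12, 13}
Identity is INVALID: LHS = {1, 3, 5, 6, 7, 8, 10, 11, 12, 13} but the RHS claimed here equals {3, 6, 7, 11, 12, 13}. The correct form is (A ∩ B)' = A' ∪ B'.

Identity is invalid: (A ∩ B)' = {1, 3, 5, 6, 7, 8, 10, 11, 12, 13} but A' ∩ B' = {3, 6, 7, 11, 12, 13}. The correct De Morgan law is (A ∩ B)' = A' ∪ B'.


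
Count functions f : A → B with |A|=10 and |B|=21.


Each of |A| = 10 inputs maps to any of |B| = 21 outputs.
# functions = |B|^|A| = 21^10
= 16679880978201

Number of functions = 16679880978201


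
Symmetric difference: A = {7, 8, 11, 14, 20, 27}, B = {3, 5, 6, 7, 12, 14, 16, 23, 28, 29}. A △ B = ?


A △ B = (A \ B) ∪ (B \ A) = elements in exactly one of A or B
A \ B = {8, 11, 20, 27}
B \ A = {3, 5, 6, 12, 16, 23, 28, 29}
A △ B = {3, 5, 6, 8, 11, 12, 16, 20, 23, 27, 28, 29}

A △ B = {3, 5, 6, 8, 11, 12, 16, 20, 23, 27, 28, 29}


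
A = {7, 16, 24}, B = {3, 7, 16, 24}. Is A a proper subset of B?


A ⊂ B requires: A ⊆ B AND A ≠ B.
A ⊆ B? Yes
A = B? No
A ⊂ B: Yes (A is a proper subset of B)

Yes, A ⊂ B


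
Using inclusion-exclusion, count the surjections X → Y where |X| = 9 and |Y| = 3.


n = |X| = 9, k = |Y| = 3. Surjections via inclusion-exclusion:
S(n,k) = Σ(-1)^i × C(k,i) × (k-i)^n, i=0 to k
i=0: (-1)^0×C(3,0)×3^9 = 19683
i=1: (-1)^1×C(3,1)×2^9 = -1536
i=2: (-1)^2×C(3,2)×1^9 = 3
i=3: (-1)^3×C(3,3)×0^9 = 0
Total = 18150

Number of surjections = 18150


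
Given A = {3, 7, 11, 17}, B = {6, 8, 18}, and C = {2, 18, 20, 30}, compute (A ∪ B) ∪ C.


A ∪ B = {3, 6, 7, 8, 11, 17, 18}
(A ∪ B) ∪ C = {2, 3, 6, 7, 8, 11, 17, 18, 20, 30}

A ∪ B ∪ C = {2, 3, 6, 7, 8, 11, 17, 18, 20, 30}


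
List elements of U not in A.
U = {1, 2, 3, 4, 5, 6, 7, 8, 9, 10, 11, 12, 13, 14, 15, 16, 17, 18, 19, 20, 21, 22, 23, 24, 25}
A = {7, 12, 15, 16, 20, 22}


Aᶜ = U \ A = elements in U but not in A
U = {1, 2, 3, 4, 5, 6, 7, 8, 9, 10, 11, 12, 13, 14, 15, 16, 17, 18, 19, 20, 21, 22, 23, 24, 25}
A = {7, 12, 15, 16, 20, 22}
Aᶜ = {1, 2, 3, 4, 5, 6, 8, 9, 10, 11, 13, 14, 17, 18, 19, 21, 23, 24, 25}

Aᶜ = {1, 2, 3, 4, 5, 6, 8, 9, 10, 11, 13, 14, 17, 18, 19, 21, 23, 24, 25}


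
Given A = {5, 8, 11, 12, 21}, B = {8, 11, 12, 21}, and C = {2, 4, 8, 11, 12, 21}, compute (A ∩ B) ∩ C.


A ∩ B = {8, 11, 12, 21}
(A ∩ B) ∩ C = {8, 11, 12, 21}

A ∩ B ∩ C = {8, 11, 12, 21}


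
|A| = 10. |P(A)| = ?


Number of subsets = 2^n
= 2^10
= 1024

|P(A)| = 1024


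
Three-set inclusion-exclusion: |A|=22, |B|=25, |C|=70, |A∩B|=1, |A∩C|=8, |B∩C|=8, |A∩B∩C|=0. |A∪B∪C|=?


|A∪B∪C| = |A|+|B|+|C| - |A∩B|-|A∩C|-|B∩C| + |A∩B∩C|
= 22+25+70 - 1-8-8 + 0
= 117 - 17 + 0
= 100

|A ∪ B ∪ C| = 100


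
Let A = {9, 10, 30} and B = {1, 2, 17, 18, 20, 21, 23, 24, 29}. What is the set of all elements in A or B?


A ∪ B = all elements in A or B (or both)
A = {9, 10, 30}
B = {1, 2, 17, 18, 20, 21, 23, 24, 29}
A ∪ B = {1, 2, 9, 10, 17, 18, 20, 21, 23, 24, 29, 30}

A ∪ B = {1, 2, 9, 10, 17, 18, 20, 21, 23, 24, 29, 30}


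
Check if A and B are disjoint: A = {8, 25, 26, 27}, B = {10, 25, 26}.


Disjoint means A ∩ B = ∅.
A ∩ B = {25, 26}
A ∩ B ≠ ∅, so A and B are NOT disjoint.

No, A and B are not disjoint (A ∩ B = {25, 26})


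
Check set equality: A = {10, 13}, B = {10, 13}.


Two sets are equal iff they have exactly the same elements.
A = {10, 13}
B = {10, 13}
Same elements → A = B

Yes, A = B


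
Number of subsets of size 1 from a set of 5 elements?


C(n,k) = n! / (k!(n-k)!)
C(5,1) = 5! / (1!4!)
= 5

C(5,1) = 5


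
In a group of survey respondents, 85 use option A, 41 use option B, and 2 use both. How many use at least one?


|A ∪ B| = |A| + |B| - |A ∩ B|
= 85 + 41 - 2
= 124

|A ∪ B| = 124


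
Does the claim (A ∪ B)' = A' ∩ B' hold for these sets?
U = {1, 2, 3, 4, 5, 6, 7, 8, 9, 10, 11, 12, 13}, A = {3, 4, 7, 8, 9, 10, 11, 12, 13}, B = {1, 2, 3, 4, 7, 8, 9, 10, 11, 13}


LHS: A ∪ B = {1, 2, 3, 4, 7, 8, 9, 10, 11, 12, 13}
(A ∪ B)' = U \ (A ∪ B) = {5, 6}
A' = {1, 2, 5, 6}, B' = {5, 6, 12}
Claimed RHS: A' ∩ B' = {5, 6}
Identity is VALID: LHS = RHS = {5, 6} ✓

Identity is valid. (A ∪ B)' = A' ∩ B' = {5, 6}


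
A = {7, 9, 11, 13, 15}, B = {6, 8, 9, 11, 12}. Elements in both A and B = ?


A = {7, 9, 11, 13, 15}
B = {6, 8, 9, 11, 12}
Region: in both A and B
Elements: {9, 11}

Elements in both A and B: {9, 11}


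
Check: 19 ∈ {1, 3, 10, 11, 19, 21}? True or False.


A = {1, 3, 10, 11, 19, 21}
Checking if 19 is in A
19 is in A → True

19 ∈ A


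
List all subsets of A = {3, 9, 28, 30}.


|A| = 4, so |P(A)| = 2^4 = 16
Enumerate subsets by cardinality (0 to 4):
∅, {3}, {9}, {28}, {30}, {3, 9}, {3, 28}, {3, 30}, {9, 28}, {9, 30}, {28, 30}, {3, 9, 28}, {3, 9, 30}, {3, 28, 30}, {9, 28, 30}, {3, 9, 28, 30}

P(A) has 16 subsets: ∅, {3}, {9}, {28}, {30}, {3, 9}, {3, 28}, {3, 30}, {9, 28}, {9, 30}, {28, 30}, {3, 9, 28}, {3, 9, 30}, {3, 28, 30}, {9, 28, 30}, {3, 9, 28, 30}


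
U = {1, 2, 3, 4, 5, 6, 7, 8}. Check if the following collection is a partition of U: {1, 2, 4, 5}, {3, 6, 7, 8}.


A partition requires: (1) non-empty parts, (2) pairwise disjoint, (3) union = U
Parts: {1, 2, 4, 5}, {3, 6, 7, 8}
Union of parts: {1, 2, 3, 4, 5, 6, 7, 8}
U = {1, 2, 3, 4, 5, 6, 7, 8}
All non-empty? True
Pairwise disjoint? True
Covers U? True

Yes, valid partition


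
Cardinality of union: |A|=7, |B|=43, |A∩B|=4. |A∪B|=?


|A ∪ B| = |A| + |B| - |A ∩ B|
= 7 + 43 - 4
= 46

|A ∪ B| = 46


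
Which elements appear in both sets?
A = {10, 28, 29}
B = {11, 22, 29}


A ∩ B = elements in both A and B
A = {10, 28, 29}
B = {11, 22, 29}
A ∩ B = {29}

A ∩ B = {29}


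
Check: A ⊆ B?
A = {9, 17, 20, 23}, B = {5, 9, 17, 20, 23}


A ⊆ B means every element of A is in B.
All elements of A are in B.
So A ⊆ B.

Yes, A ⊆ B


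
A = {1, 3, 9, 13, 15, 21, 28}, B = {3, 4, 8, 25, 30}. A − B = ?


A \ B = elements in A but not in B
A = {1, 3, 9, 13, 15, 21, 28}
B = {3, 4, 8, 25, 30}
Remove from A any elements in B
A \ B = {1, 9, 13, 15, 21, 28}

A \ B = {1, 9, 13, 15, 21, 28}


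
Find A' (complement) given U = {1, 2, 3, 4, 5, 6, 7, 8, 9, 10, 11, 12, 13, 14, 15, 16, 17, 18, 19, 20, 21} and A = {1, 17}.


Aᶜ = U \ A = elements in U but not in A
U = {1, 2, 3, 4, 5, 6, 7, 8, 9, 10, 11, 12, 13, 14, 15, 16, 17, 18, 19, 20, 21}
A = {1, 17}
Aᶜ = {2, 3, 4, 5, 6, 7, 8, 9, 10, 11, 12, 13, 14, 15, 16, 18, 19, 20, 21}

Aᶜ = {2, 3, 4, 5, 6, 7, 8, 9, 10, 11, 12, 13, 14, 15, 16, 18, 19, 20, 21}


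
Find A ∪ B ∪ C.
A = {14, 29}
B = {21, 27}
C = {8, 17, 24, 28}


A ∪ B = {14, 21, 27, 29}
(A ∪ B) ∪ C = {8, 14, 17, 21, 24, 27, 28, 29}

A ∪ B ∪ C = {8, 14, 17, 21, 24, 27, 28, 29}


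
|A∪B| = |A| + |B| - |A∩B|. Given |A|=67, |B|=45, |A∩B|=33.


|A ∪ B| = |A| + |B| - |A ∩ B|
= 67 + 45 - 33
= 79

|A ∪ B| = 79


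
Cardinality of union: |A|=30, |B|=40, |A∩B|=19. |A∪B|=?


|A ∪ B| = |A| + |B| - |A ∩ B|
= 30 + 40 - 19
= 51

|A ∪ B| = 51


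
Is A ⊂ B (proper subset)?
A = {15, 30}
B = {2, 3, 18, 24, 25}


A ⊂ B requires: A ⊆ B AND A ≠ B.
A ⊆ B? No
A ⊄ B, so A is not a proper subset.

No, A is not a proper subset of B


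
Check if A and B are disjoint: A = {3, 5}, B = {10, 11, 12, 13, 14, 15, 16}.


Disjoint means A ∩ B = ∅.
A ∩ B = ∅
A ∩ B = ∅, so A and B are disjoint.

Yes, A and B are disjoint


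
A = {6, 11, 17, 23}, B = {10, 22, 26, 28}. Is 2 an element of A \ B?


A = {6, 11, 17, 23}, B = {10, 22, 26, 28}
A \ B = elements in A but not in B
A \ B = {6, 11, 17, 23}
Checking if 2 ∈ A \ B
2 is not in A \ B → False

2 ∉ A \ B


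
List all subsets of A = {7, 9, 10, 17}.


|A| = 4, so |P(A)| = 2^4 = 16
Enumerate subsets by cardinality (0 to 4):
∅, {7}, {9}, {10}, {17}, {7, 9}, {7, 10}, {7, 17}, {9, 10}, {9, 17}, {10, 17}, {7, 9, 10}, {7, 9, 17}, {7, 10, 17}, {9, 10, 17}, {7, 9, 10, 17}

P(A) has 16 subsets: ∅, {7}, {9}, {10}, {17}, {7, 9}, {7, 10}, {7, 17}, {9, 10}, {9, 17}, {10, 17}, {7, 9, 10}, {7, 9, 17}, {7, 10, 17}, {9, 10, 17}, {7, 9, 10, 17}


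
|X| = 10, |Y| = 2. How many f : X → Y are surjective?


n = |X| = 10, k = |Y| = 2. Surjections via inclusion-exclusion:
S(n,k) = Σ(-1)^i × C(k,i) × (k-i)^n, i=0 to k
i=0: (-1)^0×C(2,0)×2^10 = 1024
i=1: (-1)^1×C(2,1)×1^10 = -2
i=2: (-1)^2×C(2,2)×0^10 = 0
Total = 1022

Number of surjections = 1022


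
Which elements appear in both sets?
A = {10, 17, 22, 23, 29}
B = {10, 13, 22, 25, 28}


A ∩ B = elements in both A and B
A = {10, 17, 22, 23, 29}
B = {10, 13, 22, 25, 28}
A ∩ B = {10, 22}

A ∩ B = {10, 22}


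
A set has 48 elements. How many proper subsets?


Total subsets = 2^n = 2^48 = 281474976710656
Proper subsets exclude the set itself: 2^n - 1
= 281474976710656 - 1
= 281474976710655

Number of proper subsets = 281474976710655


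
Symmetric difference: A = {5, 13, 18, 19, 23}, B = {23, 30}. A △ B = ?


A △ B = (A \ B) ∪ (B \ A) = elements in exactly one of A or B
A \ B = {5, 13, 18, 19}
B \ A = {30}
A △ B = {5, 13, 18, 19, 30}

A △ B = {5, 13, 18, 19, 30}


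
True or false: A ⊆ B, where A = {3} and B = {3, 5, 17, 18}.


A ⊆ B means every element of A is in B.
All elements of A are in B.
So A ⊆ B.

Yes, A ⊆ B


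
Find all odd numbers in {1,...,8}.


Checking each candidate:
Condition: odd numbers in {1,...,8}
Result = {1, 3, 5, 7}

{1, 3, 5, 7}


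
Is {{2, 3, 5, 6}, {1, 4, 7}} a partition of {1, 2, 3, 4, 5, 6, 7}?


A partition requires: (1) non-empty parts, (2) pairwise disjoint, (3) union = U
Parts: {2, 3, 5, 6}, {1, 4, 7}
Union of parts: {1, 2, 3, 4, 5, 6, 7}
U = {1, 2, 3, 4, 5, 6, 7}
All non-empty? True
Pairwise disjoint? True
Covers U? True

Yes, valid partition


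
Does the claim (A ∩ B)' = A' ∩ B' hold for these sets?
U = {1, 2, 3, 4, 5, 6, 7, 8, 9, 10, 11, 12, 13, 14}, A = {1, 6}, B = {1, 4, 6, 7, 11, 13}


LHS: A ∩ B = {1, 6}
(A ∩ B)' = U \ (A ∩ B) = {2, 3, 4, 5, 7, 8, 9, 10, 11, 12, 13, 14}
A' = {2, 3, 4, 5, 7, 8, 9, 10, 11, 12, 13, 14}, B' = {2, 3, 5, 8, 9, 10, 12, 14}
Claimed RHS: A' ∩ B' = {2, 3, 5, 8, 9, 10, 12, 14}
Identity is INVALID: LHS = {2, 3, 4, 5, 7, 8, 9, 10, 11, 12, 13, 14} but the RHS claimed here equals {2, 3, 5, 8, 9, 10, 12, 14}. The correct form is (A ∩ B)' = A' ∪ B'.

Identity is invalid: (A ∩ B)' = {2, 3, 4, 5, 7, 8, 9, 10, 11, 12, 13, 14} but A' ∩ B' = {2, 3, 5, 8, 9, 10, 12, 14}. The correct De Morgan law is (A ∩ B)' = A' ∪ B'.


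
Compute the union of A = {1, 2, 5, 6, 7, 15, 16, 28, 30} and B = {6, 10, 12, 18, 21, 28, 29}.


A ∪ B = all elements in A or B (or both)
A = {1, 2, 5, 6, 7, 15, 16, 28, 30}
B = {6, 10, 12, 18, 21, 28, 29}
A ∪ B = {1, 2, 5, 6, 7, 10, 12, 15, 16, 18, 21, 28, 29, 30}

A ∪ B = {1, 2, 5, 6, 7, 10, 12, 15, 16, 18, 21, 28, 29, 30}


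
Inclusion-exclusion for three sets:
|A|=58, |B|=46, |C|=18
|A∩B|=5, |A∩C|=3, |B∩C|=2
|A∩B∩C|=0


|A∪B∪C| = |A|+|B|+|C| - |A∩B|-|A∩C|-|B∩C| + |A∩B∩C|
= 58+46+18 - 5-3-2 + 0
= 122 - 10 + 0
= 112

|A ∪ B ∪ C| = 112


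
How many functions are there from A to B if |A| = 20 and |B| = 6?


Each of |A| = 20 inputs maps to any of |B| = 6 outputs.
# functions = |B|^|A| = 6^20
= 3656158440062976

Number of functions = 3656158440062976


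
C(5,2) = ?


C(n,k) = n! / (k!(n-k)!)
C(5,2) = 5! / (2!3!)
= 10

C(5,2) = 10


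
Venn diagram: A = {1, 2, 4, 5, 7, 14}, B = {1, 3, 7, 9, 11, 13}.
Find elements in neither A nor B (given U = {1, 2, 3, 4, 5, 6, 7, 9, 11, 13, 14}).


A = {1, 2, 4, 5, 7, 14}
B = {1, 3, 7, 9, 11, 13}
Region: in neither A nor B (given U = {1, 2, 3, 4, 5, 6, 7, 9, 11, 13, 14})
Elements: {6}

Elements in neither A nor B (given U = {1, 2, 3, 4, 5, 6, 7, 9, 11, 13, 14}): {6}


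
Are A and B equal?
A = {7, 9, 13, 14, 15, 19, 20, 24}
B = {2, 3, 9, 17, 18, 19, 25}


Two sets are equal iff they have exactly the same elements.
A = {7, 9, 13, 14, 15, 19, 20, 24}
B = {2, 3, 9, 17, 18, 19, 25}
Differences: {2, 3, 7, 13, 14, 15, 17, 18, 20, 24, 25}
A ≠ B

No, A ≠ B


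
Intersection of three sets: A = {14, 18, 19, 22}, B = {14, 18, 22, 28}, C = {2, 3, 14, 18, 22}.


A ∩ B = {14, 18, 22}
(A ∩ B) ∩ C = {14, 18, 22}

A ∩ B ∩ C = {14, 18, 22}


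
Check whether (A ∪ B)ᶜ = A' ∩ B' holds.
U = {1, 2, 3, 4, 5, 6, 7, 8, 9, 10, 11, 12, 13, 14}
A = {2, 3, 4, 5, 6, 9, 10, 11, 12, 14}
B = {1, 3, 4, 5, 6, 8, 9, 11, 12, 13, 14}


LHS: A ∪ B = {1, 2, 3, 4, 5, 6, 8, 9, 10, 11, 12, 13, 14}
(A ∪ B)' = U \ (A ∪ B) = {7}
A' = {1, 7, 8, 13}, B' = {2, 7, 10}
Claimed RHS: A' ∩ B' = {7}
Identity is VALID: LHS = RHS = {7} ✓

Identity is valid. (A ∪ B)' = A' ∩ B' = {7}


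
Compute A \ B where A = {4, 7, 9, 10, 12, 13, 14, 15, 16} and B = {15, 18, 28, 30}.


A \ B = elements in A but not in B
A = {4, 7, 9, 10, 12, 13, 14, 15, 16}
B = {15, 18, 28, 30}
Remove from A any elements in B
A \ B = {4, 7, 9, 10, 12, 13, 14, 16}

A \ B = {4, 7, 9, 10, 12, 13, 14, 16}


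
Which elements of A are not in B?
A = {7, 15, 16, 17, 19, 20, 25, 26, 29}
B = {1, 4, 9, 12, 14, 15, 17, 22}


A \ B = elements in A but not in B
A = {7, 15, 16, 17, 19, 20, 25, 26, 29}
B = {1, 4, 9, 12, 14, 15, 17, 22}
Remove from A any elements in B
A \ B = {7, 16, 19, 20, 25, 26, 29}

A \ B = {7, 16, 19, 20, 25, 26, 29}


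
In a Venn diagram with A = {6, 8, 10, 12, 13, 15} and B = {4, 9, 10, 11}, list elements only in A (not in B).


A = {6, 8, 10, 12, 13, 15}
B = {4, 9, 10, 11}
Region: only in A (not in B)
Elements: {6, 8, 12, 13, 15}

Elements only in A (not in B): {6, 8, 12, 13, 15}


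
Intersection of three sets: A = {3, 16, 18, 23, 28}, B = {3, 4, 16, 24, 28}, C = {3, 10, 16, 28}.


A ∩ B = {3, 16, 28}
(A ∩ B) ∩ C = {3, 16, 28}

A ∩ B ∩ C = {3, 16, 28}


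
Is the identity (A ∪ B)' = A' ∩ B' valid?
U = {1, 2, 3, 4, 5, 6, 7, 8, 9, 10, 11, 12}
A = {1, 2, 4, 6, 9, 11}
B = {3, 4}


LHS: A ∪ B = {1, 2, 3, 4, 6, 9, 11}
(A ∪ B)' = U \ (A ∪ B) = {5, 7, 8, 10, 12}
A' = {3, 5, 7, 8, 10, 12}, B' = {1, 2, 5, 6, 7, 8, 9, 10, 11, 12}
Claimed RHS: A' ∩ B' = {5, 7, 8, 10, 12}
Identity is VALID: LHS = RHS = {5, 7, 8, 10, 12} ✓

Identity is valid. (A ∪ B)' = A' ∩ B' = {5, 7, 8, 10, 12}


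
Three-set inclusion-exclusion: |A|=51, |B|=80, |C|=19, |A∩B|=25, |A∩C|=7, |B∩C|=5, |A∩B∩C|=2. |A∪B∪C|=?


|A∪B∪C| = |A|+|B|+|C| - |A∩B|-|A∩C|-|B∩C| + |A∩B∩C|
= 51+80+19 - 25-7-5 + 2
= 150 - 37 + 2
= 115

|A ∪ B ∪ C| = 115


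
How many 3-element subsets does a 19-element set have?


C(n,k) = n! / (k!(n-k)!)
C(19,3) = 19! / (3!16!)
= 969

C(19,3) = 969


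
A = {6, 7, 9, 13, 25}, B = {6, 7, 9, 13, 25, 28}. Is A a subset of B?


A ⊆ B means every element of A is in B.
All elements of A are in B.
So A ⊆ B.

Yes, A ⊆ B


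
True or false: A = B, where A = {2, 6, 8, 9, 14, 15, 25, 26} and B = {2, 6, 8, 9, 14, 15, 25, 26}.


Two sets are equal iff they have exactly the same elements.
A = {2, 6, 8, 9, 14, 15, 25, 26}
B = {2, 6, 8, 9, 14, 15, 25, 26}
Same elements → A = B

Yes, A = B


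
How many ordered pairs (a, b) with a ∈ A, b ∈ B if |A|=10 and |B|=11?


|A × B| = |A| × |B|
= 10 × 11
= 110

|A × B| = 110


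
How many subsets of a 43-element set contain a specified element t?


Subsets of A containing t correspond to subsets of A \ {t}, which has 42 elements.
Count = 2^(n-1) = 2^42
= 4398046511104

Number of subsets containing t = 4398046511104


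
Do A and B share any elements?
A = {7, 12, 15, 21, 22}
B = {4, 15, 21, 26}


Disjoint means A ∩ B = ∅.
A ∩ B = {15, 21}
A ∩ B ≠ ∅, so A and B are NOT disjoint.

Yes — A and B share the element(s) of A ∩ B = {15, 21}, so they are not disjoint


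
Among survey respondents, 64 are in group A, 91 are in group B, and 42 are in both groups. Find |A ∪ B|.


|A ∪ B| = |A| + |B| - |A ∩ B|
= 64 + 91 - 42
= 113

|A ∪ B| = 113


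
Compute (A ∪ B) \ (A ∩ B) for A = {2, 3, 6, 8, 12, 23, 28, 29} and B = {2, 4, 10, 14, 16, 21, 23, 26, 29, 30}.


A △ B = (A \ B) ∪ (B \ A) = elements in exactly one of A or B
A \ B = {3, 6, 8, 12, 28}
B \ A = {4, 10, 14, 16, 21, 26, 30}
A △ B = {3, 4, 6, 8, 10, 12, 14, 16, 21, 26, 28, 30}

A △ B = {3, 4, 6, 8, 10, 12, 14, 16, 21, 26, 28, 30}


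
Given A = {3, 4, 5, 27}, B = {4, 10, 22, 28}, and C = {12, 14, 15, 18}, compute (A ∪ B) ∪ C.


A ∪ B = {3, 4, 5, 10, 22, 27, 28}
(A ∪ B) ∪ C = {3, 4, 5, 10, 12, 14, 15, 18, 22, 27, 28}

A ∪ B ∪ C = {3, 4, 5, 10, 12, 14, 15, 18, 22, 27, 28}


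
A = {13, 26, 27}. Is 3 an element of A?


A = {13, 26, 27}
Checking if 3 is in A
3 is not in A → False

3 ∉ A


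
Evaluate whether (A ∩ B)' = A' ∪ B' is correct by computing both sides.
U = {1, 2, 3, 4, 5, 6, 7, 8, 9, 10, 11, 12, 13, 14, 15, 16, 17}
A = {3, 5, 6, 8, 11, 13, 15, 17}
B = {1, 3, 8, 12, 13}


LHS: A ∩ B = {3, 8, 13}
(A ∩ B)' = U \ (A ∩ B) = {1, 2, 4, 5, 6, 7, 9, 10, 11, 12, 14, 15, 16, 17}
A' = {1, 2, 4, 7, 9, 10, 12, 14, 16}, B' = {2, 4, 5, 6, 7, 9, 10, 11, 14, 15, 16, 17}
Claimed RHS: A' ∪ B' = {1, 2, 4, 5, 6, 7, 9, 10, 11, 12, 14, 15, 16, 17}
Identity is VALID: LHS = RHS = {1, 2, 4, 5, 6, 7, 9, 10, 11, 12, 14, 15, 16, 17} ✓

Identity is valid. (A ∩ B)' = A' ∪ B' = {1, 2, 4, 5, 6, 7, 9, 10, 11, 12, 14, 15, 16, 17}


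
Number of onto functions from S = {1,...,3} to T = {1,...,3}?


n = |S| = 3, k = |T| = 3. Surjections via inclusion-exclusion:
S(n,k) = Σ(-1)^i × C(k,i) × (k-i)^n, i=0 to k
i=0: (-1)^0×C(3,0)×3^3 = 27
i=1: (-1)^1×C(3,1)×2^3 = -24
i=2: (-1)^2×C(3,2)×1^3 = 3
i=3: (-1)^3×C(3,3)×0^3 = 0
Total = 6

Number of surjections = 6


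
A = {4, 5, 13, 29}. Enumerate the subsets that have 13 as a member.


A subset of A contains 13 iff the remaining 3 elements form any subset of A \ {13}.
Count: 2^(n-1) = 2^3 = 8
Subsets containing 13: {13}, {4, 13}, {5, 13}, {13, 29}, {4, 5, 13}, {4, 13, 29}, {5, 13, 29}, {4, 5, 13, 29}

Subsets containing 13 (8 total): {13}, {4, 13}, {5, 13}, {13, 29}, {4, 5, 13}, {4, 13, 29}, {5, 13, 29}, {4, 5, 13, 29}


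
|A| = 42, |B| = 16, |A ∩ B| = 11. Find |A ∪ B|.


|A ∪ B| = |A| + |B| - |A ∩ B|
= 42 + 16 - 11
= 47

|A ∪ B| = 47


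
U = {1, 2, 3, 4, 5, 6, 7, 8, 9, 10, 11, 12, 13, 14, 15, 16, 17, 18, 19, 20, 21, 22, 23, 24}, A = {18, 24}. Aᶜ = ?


Aᶜ = U \ A = elements in U but not in A
U = {1, 2, 3, 4, 5, 6, 7, 8, 9, 10, 11, 12, 13, 14, 15, 16, 17, 18, 19, 20, 21, 22, 23, 24}
A = {18, 24}
Aᶜ = {1, 2, 3, 4, 5, 6, 7, 8, 9, 10, 11, 12, 13, 14, 15, 16, 17, 19, 20, 21, 22, 23}

Aᶜ = {1, 2, 3, 4, 5, 6, 7, 8, 9, 10, 11, 12, 13, 14, 15, 16, 17, 19, 20, 21, 22, 23}


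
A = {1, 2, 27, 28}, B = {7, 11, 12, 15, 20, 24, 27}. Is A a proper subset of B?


A ⊂ B requires: A ⊆ B AND A ≠ B.
A ⊆ B? No
A ⊄ B, so A is not a proper subset.

No, A is not a proper subset of B


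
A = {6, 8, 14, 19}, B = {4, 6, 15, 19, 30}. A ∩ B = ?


A ∩ B = elements in both A and B
A = {6, 8, 14, 19}
B = {4, 6, 15, 19, 30}
A ∩ B = {6, 19}

A ∩ B = {6, 19}


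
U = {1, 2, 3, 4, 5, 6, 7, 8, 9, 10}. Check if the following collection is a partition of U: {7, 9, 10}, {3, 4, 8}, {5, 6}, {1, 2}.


A partition requires: (1) non-empty parts, (2) pairwise disjoint, (3) union = U
Parts: {7, 9, 10}, {3, 4, 8}, {5, 6}, {1, 2}
Union of parts: {1, 2, 3, 4, 5, 6, 7, 8, 9, 10}
U = {1, 2, 3, 4, 5, 6, 7, 8, 9, 10}
All non-empty? True
Pairwise disjoint? True
Covers U? True

Yes, valid partition


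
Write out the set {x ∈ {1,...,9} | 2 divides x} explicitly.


Checking each candidate:
Condition: multiples of 2 in {1,...,9}
Result = {2, 4, 6, 8}

{2, 4, 6, 8}


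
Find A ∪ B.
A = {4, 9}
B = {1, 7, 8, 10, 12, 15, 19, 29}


A ∪ B = all elements in A or B (or both)
A = {4, 9}
B = {1, 7, 8, 10, 12, 15, 19, 29}
A ∪ B = {1, 4, 7, 8, 9, 10, 12, 15, 19, 29}

A ∪ B = {1, 4, 7, 8, 9, 10, 12, 15, 19, 29}


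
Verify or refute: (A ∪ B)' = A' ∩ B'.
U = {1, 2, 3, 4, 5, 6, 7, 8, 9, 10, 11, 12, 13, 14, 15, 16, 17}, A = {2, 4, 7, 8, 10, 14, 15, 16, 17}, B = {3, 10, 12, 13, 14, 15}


LHS: A ∪ B = {2, 3, 4, 7, 8, 10, 12, 13, 14, 15, 16, 17}
(A ∪ B)' = U \ (A ∪ B) = {1, 5, 6, 9, 11}
A' = {1, 3, 5, 6, 9, 11, 12, 13}, B' = {1, 2, 4, 5, 6, 7, 8, 9, 11, 16, 17}
Claimed RHS: A' ∩ B' = {1, 5, 6, 9, 11}
Identity is VALID: LHS = RHS = {1, 5, 6, 9, 11} ✓

Identity is valid. (A ∪ B)' = A' ∩ B' = {1, 5, 6, 9, 11}


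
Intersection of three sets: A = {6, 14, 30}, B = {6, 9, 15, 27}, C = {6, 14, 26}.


A ∩ B = {6}
(A ∩ B) ∩ C = {6}

A ∩ B ∩ C = {6}


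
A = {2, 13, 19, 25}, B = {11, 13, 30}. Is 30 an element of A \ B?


A = {2, 13, 19, 25}, B = {11, 13, 30}
A \ B = elements in A but not in B
A \ B = {2, 19, 25}
Checking if 30 ∈ A \ B
30 is not in A \ B → False

30 ∉ A \ B
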